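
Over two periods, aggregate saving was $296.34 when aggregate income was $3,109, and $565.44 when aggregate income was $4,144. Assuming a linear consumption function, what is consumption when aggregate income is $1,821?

MPS = ΔS/ΔY = (565.44 − 296.34)/(4144 − 3109) = 269.1/1035 = 0.26
MPC = 1 − MPS = 0.74
Autonomous saving = 296.34 − 0.26(3109) = -512, so a = 512
C = 512 + 0.74(1821) = 512 + 1347.54 = 1859.54

C = 1859.54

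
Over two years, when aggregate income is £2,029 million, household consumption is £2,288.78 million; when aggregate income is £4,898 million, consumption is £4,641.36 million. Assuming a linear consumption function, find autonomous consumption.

a = 625

MPC = ΔC/ΔY = (4641.36 − 2288.78)/(4898 − 2029) = 2352.58/2869 = 0.82
a = C − MPC·Y = 2288.78 − 0.82(2029) = 2288.78 − 1663.78 = 625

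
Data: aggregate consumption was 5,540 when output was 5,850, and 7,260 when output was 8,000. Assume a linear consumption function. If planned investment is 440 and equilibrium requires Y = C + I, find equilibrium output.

MPC = (7260 − 5540)/(8000 − 5850) = 1720/2150 = 0.8
a = 5540 − 0.8(5850) = 860
Equilibrium: Y = 860 + 0.8Y + 440
0.2Y = 1300, so Y = 1300/0.2 = 6500

Y = 6500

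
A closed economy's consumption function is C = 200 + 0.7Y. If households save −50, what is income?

S = Y − C = -200 + 0.3Y
-200 + 0.3Y = -50, so 0.3Y = 150 and Y = 500

Y = 500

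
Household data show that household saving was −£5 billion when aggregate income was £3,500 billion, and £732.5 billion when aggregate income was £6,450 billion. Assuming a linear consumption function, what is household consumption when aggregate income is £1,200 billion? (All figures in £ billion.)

C = 1780

MPS = ΔS/ΔY = (732.5 − (-5))/(6450 − 3500) = 737.5/2950 = 0.25
MPC = 1 − MPS = 0.75
Autonomous saving = -5 − 0.25(3500) = -880, so a = 880
C = 880 + 0.75(1200) = 880 + 900 = 1780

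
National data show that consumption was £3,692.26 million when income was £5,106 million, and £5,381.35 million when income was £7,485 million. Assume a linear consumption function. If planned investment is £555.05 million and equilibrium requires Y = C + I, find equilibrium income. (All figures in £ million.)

MPC = (5381.35 − 3692.26)/(7485 − 5106) = 1689.09/2379 = 0.71
a = 3692.26 − 0.71(5106) = 67
Equilibrium: Y = 67 + 0.71Y + 555.05
0.29Y = 622.05, so Y = 622.05/0.29 = 2145

Y = 2145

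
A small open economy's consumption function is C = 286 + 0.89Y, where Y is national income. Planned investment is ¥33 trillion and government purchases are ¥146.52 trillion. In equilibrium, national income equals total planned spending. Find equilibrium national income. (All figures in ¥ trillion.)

Y = 4232

Y = C + I + G = 286 + 0.89Y + 33 + 146.52
Y − 0.89Y = 465.52
0.11Y = 465.52, so Y = 465.52/0.11 = 4232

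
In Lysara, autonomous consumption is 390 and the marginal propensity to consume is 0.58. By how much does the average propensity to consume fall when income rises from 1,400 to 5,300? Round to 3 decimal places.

At Y = 1400: C = 390 + 0.58(1400) = 1202, APC = 1202/1400 = 0.8586
At Y = 5300: C = 3464, APC = 3464/5300 = 0.6536
Fall in APC = 0.8586 − 0.6536 = 0.205

ΔAPC = 0.205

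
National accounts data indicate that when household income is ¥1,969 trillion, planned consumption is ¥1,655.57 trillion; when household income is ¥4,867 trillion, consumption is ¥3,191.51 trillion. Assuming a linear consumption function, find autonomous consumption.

a = 612

MPC = ΔC/ΔY = (3191.51 − 1655.57)/(4867 − 1969) = 1535.94/2898 = 0.53
a = C − MPC·Y = 1655.57 − 0.53(1969) = 1655.57 − 1043.57 = 612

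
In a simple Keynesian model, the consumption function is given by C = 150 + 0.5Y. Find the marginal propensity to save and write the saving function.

MPS = 1 − MPC = 1 − 0.5 = 0.5
S = Y − C = -150 + 0.5Y

MPS = 0.5; S = -150 + 0.5Y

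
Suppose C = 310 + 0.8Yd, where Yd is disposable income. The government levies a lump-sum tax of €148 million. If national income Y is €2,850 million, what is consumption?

Yd = Y − T = 2850 − 148 = 2702
C = 310 + 0.8(2702) = 310 + 2161.6 = 2471.6

C = 2471.6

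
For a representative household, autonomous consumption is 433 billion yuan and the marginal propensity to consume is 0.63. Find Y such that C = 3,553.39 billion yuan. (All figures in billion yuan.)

433 + 0.63Y = 3553.39
0.63Y = 3120.39, so Y = 3120.39/0.63 = 4953

Y = 4953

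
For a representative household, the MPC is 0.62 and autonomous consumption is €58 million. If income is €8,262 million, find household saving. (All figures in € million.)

C = 58 + 0.62(8262) = 58 + 5122.44 = 5180.44
S = Y − C = 8262 − 5180.44 = 3081.56

S = 3081.56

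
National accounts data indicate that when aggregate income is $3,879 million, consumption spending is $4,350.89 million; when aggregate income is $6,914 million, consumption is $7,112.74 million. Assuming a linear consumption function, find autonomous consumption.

a = 821

MPC = ΔC/ΔY = (7112.74 − 4350.89)/(6914 − 3879) = 2761.85/3035 = 0.91
a = C − MPC·Y = 4350.89 − 0.91(3879) = 4350.89 − 3529.89 = 821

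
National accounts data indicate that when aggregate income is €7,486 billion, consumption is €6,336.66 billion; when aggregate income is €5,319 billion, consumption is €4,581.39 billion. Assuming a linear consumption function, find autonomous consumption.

MPC = ΔC/ΔY = (6336.66 − 4581.39)/(7486 − 5319) = 1755.27/2167 = 0.81
a = C − MPC·Y = 4581.39 − 0.81(5319) = 4581.39 − 4308.39 = 273

a = 273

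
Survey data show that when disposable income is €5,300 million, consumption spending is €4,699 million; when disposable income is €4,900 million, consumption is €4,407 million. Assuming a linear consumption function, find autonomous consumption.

MPC = ΔC/ΔY = (4699 − 4407)/(5300 − 4900) = 292/400 = 0.73
a = C − MPC·Y = 4407 − 0.73(4900) = 4407 − 3577 = 830

a = 830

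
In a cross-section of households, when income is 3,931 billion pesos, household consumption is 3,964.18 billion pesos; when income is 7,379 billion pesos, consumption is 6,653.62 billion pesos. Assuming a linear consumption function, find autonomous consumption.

a = 898

MPC = ΔC/ΔY = (6653.62 − 3964.18)/(7379 − 3931) = 2689.44/3448 = 0.78
a = C − MPC·Y = 3964.18 − 0.78(3931) = 3964.18 − 3066.18 = 898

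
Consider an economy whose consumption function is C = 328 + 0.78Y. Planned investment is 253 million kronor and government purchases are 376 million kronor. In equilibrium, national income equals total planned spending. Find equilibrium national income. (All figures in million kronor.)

Y = C + I + G = 328 + 0.78Y + 253 + 376
Y − 0.78Y = 957
0.22Y = 957, so Y = 957/0.22 = 4350

Y = 4350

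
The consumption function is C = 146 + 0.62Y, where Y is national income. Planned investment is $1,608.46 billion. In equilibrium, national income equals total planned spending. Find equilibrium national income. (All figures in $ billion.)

Y = 4617

Y = C + I = 146 + 0.62Y + 1608.46
Y − 0.62Y = 1754.46
0.38Y = 1754.46, so Y = 1754.46/0.38 = 4617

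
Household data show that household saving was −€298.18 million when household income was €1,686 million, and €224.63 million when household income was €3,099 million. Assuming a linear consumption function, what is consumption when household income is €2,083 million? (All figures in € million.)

C = 2234.29

MPS = ΔS/ΔY = (224.63 − (-298.18))/(3099 − 1686) = 522.81/1413 = 0.37
MPC = 1 − MPS = 0.63
Autonomous saving = -298.18 − 0.37(1686) = -922, so a = 922
C = 922 + 0.63(2083) = 922 + 1312.29 = 2234.29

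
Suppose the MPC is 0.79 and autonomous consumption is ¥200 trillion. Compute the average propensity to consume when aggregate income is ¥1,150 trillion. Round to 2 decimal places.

C = 200 + 0.79(1150) = 1108.5
APC = C/Y = 1108.5/1150 = 0.96

APC = 0.96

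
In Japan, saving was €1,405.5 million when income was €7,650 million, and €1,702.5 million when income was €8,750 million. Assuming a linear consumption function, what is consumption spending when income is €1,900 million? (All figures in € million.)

C = 2047

MPS = ΔS/ΔY = (1702.5 − 1405.5)/(8750 − 7650) = 297/1100 = 0.27
MPC = 1 − MPS = 0.73
Autonomous saving = 1405.5 − 0.27(7650) = -660, so a = 660
C = 660 + 0.73(1900) = 660 + 1387 = 2047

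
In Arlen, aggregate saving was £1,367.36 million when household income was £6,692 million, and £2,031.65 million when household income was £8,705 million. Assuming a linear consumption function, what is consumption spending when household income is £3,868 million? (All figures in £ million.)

C = 3432.56

MPS = ΔS/ΔY = (2031.65 − 1367.36)/(8705 − 6692) = 664.29/2013 = 0.33
MPC = 1 − MPS = 0.67
Autonomous saving = 1367.36 − 0.33(6692) = -841, so a = 841
C = 841 + 0.67(3868) = 841 + 2591.56 = 3432.56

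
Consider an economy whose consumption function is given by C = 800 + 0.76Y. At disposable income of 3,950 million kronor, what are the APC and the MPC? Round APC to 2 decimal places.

APC = 0.96; MPC = 0.76

MPC = 0.76 (the slope of the consumption function)
C = 800 + 0.76(3950) = 3802, so APC = 3802/3950 = 0.96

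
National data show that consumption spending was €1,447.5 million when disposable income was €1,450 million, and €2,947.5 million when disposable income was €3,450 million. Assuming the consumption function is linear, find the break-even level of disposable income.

MPC = (2947.5 − 1447.5)/(3450 − 1450) = 1500/2000 = 0.75
a = 1447.5 − 0.75(1450) = 1447.5 − 1087.5 = 360
Break-even: Y = a/(1−MPC) = 360/0.25 = 1440

Y = 1440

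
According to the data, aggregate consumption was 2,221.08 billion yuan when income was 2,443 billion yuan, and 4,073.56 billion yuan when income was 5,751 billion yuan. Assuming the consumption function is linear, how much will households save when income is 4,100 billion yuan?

S = 951

MPC = (4073.56 − 2221.08)/(5751 − 2443) = 1852.48/3308 = 0.56
a = 2221.08 − 0.56(2443) = 2221.08 − 1368.08 = 853
C = 853 + 0.56(4100) = 3149
S = 4100 − 3149 = 951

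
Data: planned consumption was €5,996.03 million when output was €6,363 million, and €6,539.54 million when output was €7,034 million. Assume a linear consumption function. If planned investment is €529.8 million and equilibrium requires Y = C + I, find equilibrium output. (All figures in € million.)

Y = 7220

MPC = (6539.54 − 5996.03)/(7034 − 6363) = 543.51/671 = 0.81
a = 5996.03 − 0.81(6363) = 842
Equilibrium: Y = 842 + 0.81Y + 529.8
0.19Y = 1371.8, so Y = 1371.8/0.19 = 7220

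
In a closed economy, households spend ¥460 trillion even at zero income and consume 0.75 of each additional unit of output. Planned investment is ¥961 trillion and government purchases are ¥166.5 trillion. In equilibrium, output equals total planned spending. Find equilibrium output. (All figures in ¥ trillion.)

Y = C + I + G = 460 + 0.75Y + 961 + 166.5
Y − 0.75Y = 1587.5
0.25Y = 1587.5, so Y = 1587.5/0.25 = 6350

Y = 6350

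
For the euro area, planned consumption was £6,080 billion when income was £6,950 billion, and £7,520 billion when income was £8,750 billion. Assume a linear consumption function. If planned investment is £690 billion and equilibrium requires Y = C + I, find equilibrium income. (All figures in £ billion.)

MPC = (7520 − 6080)/(8750 − 6950) = 1440/1800 = 0.8
a = 6080 − 0.8(6950) = 520
Equilibrium: Y = 520 + 0.8Y + 690
0.2Y = 1210, so Y = 1210/0.2 = 6050

Y = 6050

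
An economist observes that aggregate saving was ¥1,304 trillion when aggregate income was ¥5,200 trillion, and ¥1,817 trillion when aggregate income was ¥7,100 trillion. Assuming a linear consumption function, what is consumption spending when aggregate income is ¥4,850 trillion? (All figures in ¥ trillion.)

MPS = ΔS/ΔY = (1817 − 1304)/(7100 − 5200) = 513/1900 = 0.27
MPC = 1 − MPS = 0.73
Autonomous saving = 1304 − 0.27(5200) = -100, so a = 100
C = 100 + 0.73(4850) = 100 + 3540.5 = 3640.5

C = 3640.5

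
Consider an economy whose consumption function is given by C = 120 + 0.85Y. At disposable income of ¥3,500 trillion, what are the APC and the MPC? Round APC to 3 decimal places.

APC = 0.884; MPC = 0.85

MPC = 0.85 (the slope of the consumption function)
C = 120 + 0.85(3500) = 3095, so APC = 3095/3500 = 0.884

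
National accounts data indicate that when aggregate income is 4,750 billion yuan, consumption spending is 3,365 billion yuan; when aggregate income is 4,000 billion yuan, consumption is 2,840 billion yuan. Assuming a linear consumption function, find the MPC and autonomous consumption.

MPC = 0.7; a = 40

MPC = ΔC/ΔY = (3365 − 2840)/(4750 − 4000) = 525/750 = 0.7
a = C − MPC·Y = 2840 − 0.7(4000) = 2840 − 2800 = 40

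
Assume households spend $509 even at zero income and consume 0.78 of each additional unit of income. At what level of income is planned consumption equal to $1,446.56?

Y = 1202

509 + 0.78Y = 1446.56
0.78Y = 937.56, so Y = 937.56/0.78 = 1202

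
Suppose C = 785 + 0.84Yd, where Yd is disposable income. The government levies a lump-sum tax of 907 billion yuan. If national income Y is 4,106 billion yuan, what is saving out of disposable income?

S = -273.16

Yd = Y − T = 4106 − 907 = 3199
C = 785 + 0.84(3199) = 785 + 2687.16 = 3472.16
S = Yd − C = 3199 − 3472.16 = -273.16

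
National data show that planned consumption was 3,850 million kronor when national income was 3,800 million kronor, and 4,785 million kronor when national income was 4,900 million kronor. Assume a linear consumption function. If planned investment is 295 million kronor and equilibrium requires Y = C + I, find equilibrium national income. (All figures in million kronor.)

Y = 6100

MPC = (4785 − 3850)/(4900 − 3800) = 935/1100 = 0.85
a = 3850 − 0.85(3800) = 620
Equilibrium: Y = 620 + 0.85Y + 295
0.15Y = 915, so Y = 915/0.15 = 6100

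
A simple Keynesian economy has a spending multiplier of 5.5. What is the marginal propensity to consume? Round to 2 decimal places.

MPC = 0.82

k = 1/(1 − MPC), so 1 − MPC = 1/k = 1/5.5 = 0.1818
MPC = 1 − 0.1818 = 0.82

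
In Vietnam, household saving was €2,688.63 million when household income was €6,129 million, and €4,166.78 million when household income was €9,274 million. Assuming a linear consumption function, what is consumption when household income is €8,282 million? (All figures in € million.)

C = 4581.46

MPS = ΔS/ΔY = (4166.78 − 2688.63)/(9274 − 6129) = 1478.15/3145 = 0.47
MPC = 1 − MPS = 0.53
Autonomous saving = 2688.63 − 0.47(6129) = -192, so a = 192
C = 192 + 0.53(8282) = 192 + 4389.46 = 4581.46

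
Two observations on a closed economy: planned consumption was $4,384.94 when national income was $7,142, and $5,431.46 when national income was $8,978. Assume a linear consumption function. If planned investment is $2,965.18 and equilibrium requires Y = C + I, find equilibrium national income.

Y = 7626

MPC = (5431.46 − 4384.94)/(8978 − 7142) = 1046.52/1836 = 0.57
a = 4384.94 − 0.57(7142) = 314
Equilibrium: Y = 314 + 0.57Y + 2965.18
0.43Y = 3279.18, so Y = 3279.18/0.43 = 7626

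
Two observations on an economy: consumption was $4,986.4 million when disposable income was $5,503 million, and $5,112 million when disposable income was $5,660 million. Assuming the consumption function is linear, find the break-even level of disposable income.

MPC = (5112 − 4986.4)/(5660 − 5503) = 125.6/157 = 0.8
a = 4986.4 − 0.8(5503) = 4986.4 − 4402.4 = 584
Break-even: Y = a/(1−MPC) = 584/0.2 = 2920

Y = 2920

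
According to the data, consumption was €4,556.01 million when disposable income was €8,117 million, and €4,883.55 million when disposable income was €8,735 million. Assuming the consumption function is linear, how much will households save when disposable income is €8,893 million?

S = 3925.71

MPC = (4883.55 − 4556.01)/(8735 − 8117) = 327.54/618 = 0.53
a = 4556.01 − 0.53(8117) = 4556.01 − 4302.01 = 254
C = 254 + 0.53(8893) = 4967.29
S = 8893 − 4967.29 = 3925.71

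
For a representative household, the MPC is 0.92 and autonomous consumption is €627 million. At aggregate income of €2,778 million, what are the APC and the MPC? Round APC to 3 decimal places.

APC = 1.146; MPC = 0.92

MPC = 0.92 (the slope of the consumption function)
C = 627 + 0.92(2778) = 3182.76, so APC = 3182.76/2778 = 1.146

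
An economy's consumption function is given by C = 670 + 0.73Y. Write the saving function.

S = -670 + 0.27Y

S = Y − C = Y − (670 + 0.73Y) = -670 + (1 − 0.73)Y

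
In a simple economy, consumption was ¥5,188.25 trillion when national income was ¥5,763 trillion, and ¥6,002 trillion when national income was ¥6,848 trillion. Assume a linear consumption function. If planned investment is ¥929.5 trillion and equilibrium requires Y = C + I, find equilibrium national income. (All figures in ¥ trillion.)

MPC = (6002 − 5188.25)/(6848 − 5763) = 813.75/1085 = 0.75
a = 5188.25 − 0.75(5763) = 866
Equilibrium: Y = 866 + 0.75Y + 929.5
0.25Y = 1795.5, so Y = 1795.5/0.25 = 7182

Y = 7182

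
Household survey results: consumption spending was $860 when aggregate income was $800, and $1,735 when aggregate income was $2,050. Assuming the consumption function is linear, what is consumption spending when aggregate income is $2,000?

C = 1700

MPC = (1735 − 860)/(2050 − 800) = 875/1250 = 0.7
a = 860 − 0.7(800) = 860 − 560 = 300
C = 300 + 0.7(2000) = 300 + 1400 = 1700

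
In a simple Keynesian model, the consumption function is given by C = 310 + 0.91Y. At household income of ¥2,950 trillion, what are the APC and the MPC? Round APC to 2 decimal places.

MPC = 0.91 (the slope of the consumption function)
C = 310 + 0.91(2950) = 2994.5, so APC = 2994.5/2950 = 1.02

APC = 1.02; MPC = 0.91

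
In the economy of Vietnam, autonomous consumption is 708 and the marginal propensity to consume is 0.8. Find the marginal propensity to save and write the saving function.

MPS = 1 − MPC = 1 − 0.8 = 0.2
S = Y − C = -708 + 0.2Y

MPS = 0.2; S = -708 + 0.2Y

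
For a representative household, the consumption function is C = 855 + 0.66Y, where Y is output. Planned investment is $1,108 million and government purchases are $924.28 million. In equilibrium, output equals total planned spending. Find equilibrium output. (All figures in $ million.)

Y = C + I + G = 855 + 0.66Y + 1108 + 924.28
Y − 0.66Y = 2887.28
0.34Y = 2887.28, so Y = 2887.28/0.34 = 8492

Y = 8492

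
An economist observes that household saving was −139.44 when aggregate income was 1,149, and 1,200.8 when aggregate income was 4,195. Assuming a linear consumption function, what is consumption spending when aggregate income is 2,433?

C = 2007.48

MPS = ΔS/ΔY = (1200.8 − (-139.44))/(4195 − 1149) = 1340.24/3046 = 0.44
MPC = 1 − MPS = 0.56
Autonomous saving = -139.44 − 0.44(1149) = -645, so a = 645
C = 645 + 0.56(2433) = 645 + 1362.48 = 2007.48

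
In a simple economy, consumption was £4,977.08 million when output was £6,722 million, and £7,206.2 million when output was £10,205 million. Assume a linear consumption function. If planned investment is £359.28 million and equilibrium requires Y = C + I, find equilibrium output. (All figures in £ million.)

MPC = (7206.2 − 4977.08)/(10205 − 6722) = 2229.12/3483 = 0.64
a = 4977.08 − 0.64(6722) = 675
Equilibrium: Y = 675 + 0.64Y + 359.28
0.36Y = 1034.28, so Y = 1034.28/0.36 = 2873

Y = 2873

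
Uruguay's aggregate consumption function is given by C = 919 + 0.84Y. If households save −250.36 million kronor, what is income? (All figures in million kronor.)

S = Y − C = -919 + 0.16Y
-919 + 0.16Y = -250.36, so 0.16Y = 668.64 and Y = 4179

Y = 4179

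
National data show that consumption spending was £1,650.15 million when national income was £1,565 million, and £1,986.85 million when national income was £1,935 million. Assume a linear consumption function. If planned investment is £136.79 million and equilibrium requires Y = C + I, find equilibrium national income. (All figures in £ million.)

MPC = (1986.85 − 1650.15)/(1935 − 1565) = 336.7/370 = 0.91
a = 1650.15 − 0.91(1565) = 226
Equilibrium: Y = 226 + 0.91Y + 136.79
0.09Y = 362.79, so Y = 362.79/0.09 = 4031

Y = 4031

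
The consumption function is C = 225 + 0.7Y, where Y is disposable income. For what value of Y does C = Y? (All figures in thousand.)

Y = 750

At break-even, C = Y: 225 + 0.7Y = Y
0.3Y = 225, so Y = 225/0.3 = 750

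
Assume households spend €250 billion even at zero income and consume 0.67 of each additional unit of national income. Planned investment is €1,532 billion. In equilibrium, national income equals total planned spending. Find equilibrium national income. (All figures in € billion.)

Y = 5400

Y = C + I = 250 + 0.67Y + 1532
Y − 0.67Y = 1782
0.33Y = 1782, so Y = 1782/0.33 = 5400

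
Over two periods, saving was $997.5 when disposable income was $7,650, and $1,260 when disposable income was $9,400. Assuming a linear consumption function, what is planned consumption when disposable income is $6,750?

C = 5887.5

MPS = ΔS/ΔY = (1260 − 997.5)/(9400 − 7650) = 262.5/1750 = 0.15
MPC = 1 − MPS = 0.85
Autonomous saving = 997.5 − 0.15(7650) = -150, so a = 150
C = 150 + 0.85(6750) = 150 + 5737.5 = 5887.5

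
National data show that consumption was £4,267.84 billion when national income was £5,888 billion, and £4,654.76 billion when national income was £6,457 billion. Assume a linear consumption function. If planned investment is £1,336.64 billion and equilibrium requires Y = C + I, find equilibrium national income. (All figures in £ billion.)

Y = 5002

MPC = (4654.76 − 4267.84)/(6457 − 5888) = 386.92/569 = 0.68
a = 4267.84 − 0.68(5888) = 264
Equilibrium: Y = 264 + 0.68Y + 1336.64
0.32Y = 1600.64, so Y = 1600.64/0.32 = 5002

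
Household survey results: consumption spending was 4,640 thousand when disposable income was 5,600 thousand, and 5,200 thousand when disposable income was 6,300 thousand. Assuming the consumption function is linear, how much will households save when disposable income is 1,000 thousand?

S = 40

MPC = (5200 − 4640)/(6300 − 5600) = 560/700 = 0.8
a = 4640 − 0.8(5600) = 4640 − 4480 = 160
C = 160 + 0.8(1000) = 960
S = 1000 − 960 = 40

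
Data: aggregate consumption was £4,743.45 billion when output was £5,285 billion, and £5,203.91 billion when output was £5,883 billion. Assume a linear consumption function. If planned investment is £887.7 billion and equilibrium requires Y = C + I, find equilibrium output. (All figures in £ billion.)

Y = 6790

MPC = (5203.91 − 4743.45)/(5883 − 5285) = 460.46/598 = 0.77
a = 4743.45 − 0.77(5285) = 674
Equilibrium: Y = 674 + 0.77Y + 887.7
0.23Y = 1561.7, so Y = 1561.7/0.23 = 6790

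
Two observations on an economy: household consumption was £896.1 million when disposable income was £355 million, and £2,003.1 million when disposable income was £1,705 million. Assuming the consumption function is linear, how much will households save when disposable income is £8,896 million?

MPC = (2003.1 − 896.1)/(1705 − 355) = 1107/1350 = 0.82
a = 896.1 − 0.82(355) = 896.1 − 291.1 = 605
C = 605 + 0.82(8896) = 7899.72
S = 8896 − 7899.72 = 996.28

S = 996.28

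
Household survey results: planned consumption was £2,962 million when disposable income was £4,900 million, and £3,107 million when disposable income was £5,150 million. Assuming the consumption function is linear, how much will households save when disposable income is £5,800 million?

S = 2316

MPC = (3107 − 2962)/(5150 − 4900) = 145/250 = 0.58
a = 2962 − 0.58(4900) = 2962 − 2842 = 120
C = 120 + 0.58(5800) = 3484
S = 5800 − 3484 = 2316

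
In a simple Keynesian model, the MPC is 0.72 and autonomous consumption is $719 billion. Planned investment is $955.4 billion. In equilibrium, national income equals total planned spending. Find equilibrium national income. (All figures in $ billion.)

Y = C + I = 719 + 0.72Y + 955.4
Y − 0.72Y = 1674.4
0.28Y = 1674.4, so Y = 1674.4/0.28 = 5980

Y = 5980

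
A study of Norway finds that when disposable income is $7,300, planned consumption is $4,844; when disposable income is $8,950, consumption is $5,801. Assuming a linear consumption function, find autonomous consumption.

a = 610

MPC = ΔC/ΔY = (5801 − 4844)/(8950 − 7300) = 957/1650 = 0.58
a = C − MPC·Y = 4844 − 0.58(7300) = 4844 − 4234 = 610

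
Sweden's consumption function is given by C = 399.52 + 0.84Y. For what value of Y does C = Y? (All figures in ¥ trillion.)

Y = 2497

At break-even, C = Y: 399.52 + 0.84Y = Y
0.16Y = 399.52, so Y = 399.52/0.16 = 2497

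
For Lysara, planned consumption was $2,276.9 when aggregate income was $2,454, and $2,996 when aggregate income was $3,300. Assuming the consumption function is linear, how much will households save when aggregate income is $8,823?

MPC = (2996 − 2276.9)/(3300 − 2454) = 719.1/846 = 0.85
a = 2276.9 − 0.85(2454) = 2276.9 − 2085.9 = 191
C = 191 + 0.85(8823) = 7690.55
S = 8823 − 7690.55 = 1132.45

S = 1132.45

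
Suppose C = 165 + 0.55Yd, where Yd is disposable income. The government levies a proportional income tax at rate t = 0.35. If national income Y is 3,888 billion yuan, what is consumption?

Yd = (1 − 0.35)(3888) = 0.65(3888) = 2527.2
C = 165 + 0.55(2527.2) = 165 + 1389.96 = 1554.96

C = 1554.96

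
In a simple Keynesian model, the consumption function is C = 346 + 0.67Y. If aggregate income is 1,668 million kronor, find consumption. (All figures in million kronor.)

C = 1463.56

C = 346 + 0.67(1668) = 346 + 1117.56 = 1463.56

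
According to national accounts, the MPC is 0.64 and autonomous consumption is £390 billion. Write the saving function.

S = -390 + 0.36Y

S = Y − C = Y − (390 + 0.64Y) = -390 + (1 − 0.64)Y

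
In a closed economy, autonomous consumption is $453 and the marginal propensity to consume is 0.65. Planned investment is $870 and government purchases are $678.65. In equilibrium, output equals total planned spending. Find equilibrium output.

Y = 5719

Y = C + I + G = 453 + 0.65Y + 870 + 678.65
Y − 0.65Y = 2001.65
0.35Y = 2001.65, so Y = 2001.65/0.35 = 5719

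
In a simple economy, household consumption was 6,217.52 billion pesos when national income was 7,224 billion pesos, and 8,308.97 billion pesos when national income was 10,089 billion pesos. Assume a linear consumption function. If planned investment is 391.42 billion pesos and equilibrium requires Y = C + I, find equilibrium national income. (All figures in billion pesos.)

Y = 4946

MPC = (8308.97 − 6217.52)/(10089 − 7224) = 2091.45/2865 = 0.73
a = 6217.52 − 0.73(7224) = 944
Equilibrium: Y = 944 + 0.73Y + 391.42
0.27Y = 1335.42, so Y = 1335.42/0.27 = 4946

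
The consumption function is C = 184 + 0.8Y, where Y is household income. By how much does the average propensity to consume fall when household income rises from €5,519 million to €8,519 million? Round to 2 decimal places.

At Y = 5519: C = 184 + 0.8(5519) = 4599.2, APC = 4599.2/5519 = 0.833
At Y = 8519: C = 6999.2, APC = 6999.2/8519 = 0.822
Fall in APC = 0.833 − 0.822 = 0.011 ≈ 0.01

ΔAPC = 0.01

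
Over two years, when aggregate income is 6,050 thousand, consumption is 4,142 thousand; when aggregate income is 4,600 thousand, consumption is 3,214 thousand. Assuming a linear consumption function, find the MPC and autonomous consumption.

MPC = ΔC/ΔY = (4142 − 3214)/(6050 − 4600) = 928/1450 = 0.64
a = C − MPC·Y = 3214 − 0.64(4600) = 3214 − 2944 = 270

MPC = 0.64; a = 270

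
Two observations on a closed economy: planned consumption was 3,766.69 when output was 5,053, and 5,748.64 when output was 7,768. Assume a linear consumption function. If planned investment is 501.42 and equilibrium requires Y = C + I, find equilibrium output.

Y = 2146

MPC = (5748.64 − 3766.69)/(7768 − 5053) = 1981.95/2715 = 0.73
a = 3766.69 − 0.73(5053) = 78
Equilibrium: Y = 78 + 0.73Y + 501.42
0.27Y = 579.42, so Y = 579.42/0.27 = 2146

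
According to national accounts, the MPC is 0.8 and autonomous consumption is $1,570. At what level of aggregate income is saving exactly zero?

Y = 7850

At break-even, C = Y: 1570 + 0.8Y = Y
0.2Y = 1570, so Y = 1570/0.2 = 7850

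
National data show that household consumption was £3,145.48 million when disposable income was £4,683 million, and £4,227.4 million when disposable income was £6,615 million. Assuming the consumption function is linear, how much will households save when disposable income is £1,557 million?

S = 162.08

MPC = (4227.4 − 3145.48)/(6615 − 4683) = 1081.92/1932 = 0.56
a = 3145.48 − 0.56(4683) = 3145.48 − 2622.48 = 523
C = 523 + 0.56(1557) = 1394.92
S = 1557 − 1394.92 = 162.08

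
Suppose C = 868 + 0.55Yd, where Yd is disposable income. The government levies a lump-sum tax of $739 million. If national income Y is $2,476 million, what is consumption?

C = 1823.35

Yd = Y − T = 2476 − 739 = 1737
C = 868 + 0.55(1737) = 868 + 955.35 = 1823.35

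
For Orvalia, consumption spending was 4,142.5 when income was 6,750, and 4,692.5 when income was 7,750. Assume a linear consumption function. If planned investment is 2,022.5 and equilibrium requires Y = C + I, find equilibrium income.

Y = 5450

MPC = (4692.5 − 4142.5)/(7750 − 6750) = 550/1000 = 0.55
a = 4142.5 − 0.55(6750) = 430
Equilibrium: Y = 430 + 0.55Y + 2022.5
0.45Y = 2452.5, so Y = 2452.5/0.45 = 5450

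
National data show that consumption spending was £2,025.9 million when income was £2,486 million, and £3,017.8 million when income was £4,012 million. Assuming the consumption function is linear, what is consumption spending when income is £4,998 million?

MPC = (3017.8 − 2025.9)/(4012 − 2486) = 991.9/1526 = 0.65
a = 2025.9 − 0.65(2486) = 2025.9 − 1615.9 = 410
C = 410 + 0.65(4998) = 410 + 3248.7 = 3658.7

C = 3658.7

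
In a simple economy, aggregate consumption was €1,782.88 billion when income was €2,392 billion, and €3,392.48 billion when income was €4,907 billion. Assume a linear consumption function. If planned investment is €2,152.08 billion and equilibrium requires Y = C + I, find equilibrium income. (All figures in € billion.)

Y = 6678

MPC = (3392.48 − 1782.88)/(4907 − 2392) = 1609.6/2515 = 0.64
a = 1782.88 − 0.64(2392) = 252
Equilibrium: Y = 252 + 0.64Y + 2152.08
0.36Y = 2404.08, so Y = 2404.08/0.36 = 6678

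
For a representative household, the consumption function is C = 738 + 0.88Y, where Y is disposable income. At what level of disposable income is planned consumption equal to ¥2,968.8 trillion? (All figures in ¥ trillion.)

738 + 0.88Y = 2968.8
0.88Y = 2230.8, so Y = 2230.8/0.88 = 2535

Y = 2535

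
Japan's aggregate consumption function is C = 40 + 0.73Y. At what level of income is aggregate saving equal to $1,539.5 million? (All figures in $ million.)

S = Y − C = -40 + 0.27Y
-40 + 0.27Y = 1539.5, so 0.27Y = 1579.5 and Y = 5850

Y = 5850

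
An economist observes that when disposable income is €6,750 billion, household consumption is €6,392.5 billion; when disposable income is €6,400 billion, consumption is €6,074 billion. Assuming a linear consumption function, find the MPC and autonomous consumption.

MPC = ΔC/ΔY = (6392.5 − 6074)/(6750 − 6400) = 318.5/350 = 0.91
a = C − MPC·Y = 6074 − 0.91(6400) = 6074 − 5824 = 250

MPC = 0.91; a = 250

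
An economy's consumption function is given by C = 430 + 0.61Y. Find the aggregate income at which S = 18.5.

Y = 1150

S = Y − C = -430 + 0.39Y
-430 + 0.39Y = 18.5, so 0.39Y = 448.5 and Y = 1150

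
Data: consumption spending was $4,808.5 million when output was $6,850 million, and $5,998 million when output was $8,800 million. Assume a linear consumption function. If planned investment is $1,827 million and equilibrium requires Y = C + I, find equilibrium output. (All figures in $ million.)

Y = 6300

MPC = (5998 − 4808.5)/(8800 − 6850) = 1189.5/1950 = 0.61
a = 4808.5 − 0.61(6850) = 630
Equilibrium: Y = 630 + 0.61Y + 1827
0.39Y = 2457, so Y = 2457/0.39 = 6300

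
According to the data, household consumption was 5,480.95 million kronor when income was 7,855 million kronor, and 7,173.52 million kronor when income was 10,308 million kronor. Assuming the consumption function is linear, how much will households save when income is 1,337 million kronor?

S = 353.47

MPC = (7173.52 − 5480.95)/(10308 − 7855) = 1692.57/2453 = 0.69
a = 5480.95 − 0.69(7855) = 5480.95 − 5419.95 = 61
C = 61 + 0.69(1337) = 983.53
S = 1337 − 983.53 = 353.47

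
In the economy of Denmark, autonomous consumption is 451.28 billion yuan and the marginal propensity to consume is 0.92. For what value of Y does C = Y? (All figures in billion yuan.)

At break-even, C = Y: 451.28 + 0.92Y = Y
0.08Y = 451.28, so Y = 451.28/0.08 = 5641

Y = 5641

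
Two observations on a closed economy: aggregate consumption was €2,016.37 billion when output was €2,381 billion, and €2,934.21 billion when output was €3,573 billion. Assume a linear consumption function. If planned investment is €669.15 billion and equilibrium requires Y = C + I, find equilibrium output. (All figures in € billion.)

MPC = (2934.21 − 2016.37)/(3573 − 2381) = 917.84/1192 = 0.77
a = 2016.37 − 0.77(2381) = 183
Equilibrium: Y = 183 + 0.77Y + 669.15
0.23Y = 852.15, so Y = 852.15/0.23 = 3705

Y = 3705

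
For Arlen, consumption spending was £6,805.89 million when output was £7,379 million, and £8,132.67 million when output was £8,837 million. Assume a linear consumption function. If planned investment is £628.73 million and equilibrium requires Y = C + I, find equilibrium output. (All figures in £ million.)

Y = 7997

MPC = (8132.67 − 6805.89)/(8837 − 7379) = 1326.78/1458 = 0.91
a = 6805.89 − 0.91(7379) = 91
Equilibrium: Y = 91 + 0.91Y + 628.73
0.09Y = 719.73, so Y = 719.73/0.09 = 7997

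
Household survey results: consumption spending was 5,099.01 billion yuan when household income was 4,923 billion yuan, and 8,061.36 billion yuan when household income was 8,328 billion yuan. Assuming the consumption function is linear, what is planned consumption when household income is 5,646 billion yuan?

C = 5728.02

MPC = (8061.36 − 5099.01)/(8328 − 4923) = 2962.35/3405 = 0.87
a = 5099.01 − 0.87(4923) = 5099.01 − 4283.01 = 816
C = 816 + 0.87(5646) = 816 + 4912.02 = 5728.02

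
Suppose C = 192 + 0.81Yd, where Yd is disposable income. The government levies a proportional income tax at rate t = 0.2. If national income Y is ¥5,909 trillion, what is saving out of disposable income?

S = 706.168

Yd = (1 − 0.2)(5909) = 0.8(5909) = 4727.2
C = 192 + 0.81(4727.2) = 192 + 3829.032 = 4021.032
S = Yd − C = 4727.2 − 4021.032 = 706.168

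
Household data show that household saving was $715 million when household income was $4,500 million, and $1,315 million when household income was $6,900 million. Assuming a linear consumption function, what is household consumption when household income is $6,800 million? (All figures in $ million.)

C = 5510

MPS = ΔS/ΔY = (1315 − 715)/(6900 − 4500) = 600/2400 = 0.25
MPC = 1 − MPS = 0.75
Autonomous saving = 715 − 0.25(4500) = -410, so a = 410
C = 410 + 0.75(6800) = 410 + 5100 = 5510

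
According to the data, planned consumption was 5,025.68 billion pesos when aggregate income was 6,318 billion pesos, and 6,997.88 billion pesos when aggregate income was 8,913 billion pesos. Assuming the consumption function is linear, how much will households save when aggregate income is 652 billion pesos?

MPC = (6997.88 − 5025.68)/(8913 − 6318) = 1972.2/2595 = 0.76
a = 5025.68 − 0.76(6318) = 5025.68 − 4801.68 = 224
C = 224 + 0.76(652) = 719.52
S = 652 − 719.52 = -67.52

S = -67.52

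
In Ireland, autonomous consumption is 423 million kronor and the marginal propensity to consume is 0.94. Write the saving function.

S = -423 + 0.06Y

S = Y − C = Y − (423 + 0.94Y) = -423 + (1 − 0.94)Y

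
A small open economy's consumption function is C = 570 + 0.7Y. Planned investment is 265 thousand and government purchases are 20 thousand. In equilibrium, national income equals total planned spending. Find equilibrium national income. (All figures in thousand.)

Y = C + I + G = 570 + 0.7Y + 265 + 20
Y − 0.7Y = 855
0.3Y = 855, so Y = 855/0.3 = 2850

Y = 2850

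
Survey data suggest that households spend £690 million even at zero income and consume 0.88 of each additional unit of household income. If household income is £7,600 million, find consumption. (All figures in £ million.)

C = 690 + 0.88(7600) = 690 + 6688 = 7378

C = 7378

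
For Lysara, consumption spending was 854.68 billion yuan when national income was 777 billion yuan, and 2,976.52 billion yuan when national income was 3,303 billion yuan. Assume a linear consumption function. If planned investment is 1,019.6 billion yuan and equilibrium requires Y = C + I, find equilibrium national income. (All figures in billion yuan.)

MPC = (2976.52 − 854.68)/(3303 − 777) = 2121.84/2526 = 0.84
a = 854.68 − 0.84(777) = 202
Equilibrium: Y = 202 + 0.84Y + 1019.6
0.16Y = 1221.6, so Y = 1221.6/0.16 = 7635

Y = 7635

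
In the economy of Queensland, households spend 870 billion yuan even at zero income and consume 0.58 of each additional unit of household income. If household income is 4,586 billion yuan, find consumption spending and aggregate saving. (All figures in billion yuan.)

C = 870 + 0.58(4586) = 870 + 2659.88 = 3529.88
S = Y − C = 4586 − 3529.88 = 1056.12

C = 3529.88; S = 1056.12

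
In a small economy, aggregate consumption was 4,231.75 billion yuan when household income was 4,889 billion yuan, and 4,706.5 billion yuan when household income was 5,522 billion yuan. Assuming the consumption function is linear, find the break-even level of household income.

MPC = (4706.5 − 4231.75)/(5522 − 4889) = 474.75/633 = 0.75
a = 4231.75 − 0.75(4889) = 4231.75 − 3666.75 = 565
Break-even: Y = a/(1−MPC) = 565/0.25 = 2260

Y = 2260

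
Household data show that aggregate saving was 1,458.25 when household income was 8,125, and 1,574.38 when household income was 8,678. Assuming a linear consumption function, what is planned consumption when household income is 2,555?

C = 2266.45

MPS = ΔS/ΔY = (1574.38 − 1458.25)/(8678 − 8125) = 116.13/553 = 0.21
MPC = 1 − MPS = 0.79
Autonomous saving = 1458.25 − 0.21(8125) = -248, so a = 248
C = 248 + 0.79(2555) = 248 + 2018.45 = 2266.45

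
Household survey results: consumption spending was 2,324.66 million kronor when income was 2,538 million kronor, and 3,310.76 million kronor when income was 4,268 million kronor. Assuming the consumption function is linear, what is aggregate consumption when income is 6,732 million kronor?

C = 4715.24

MPC = (3310.76 − 2324.66)/(4268 − 2538) = 986.1/1730 = 0.57
a = 2324.66 − 0.57(2538) = 2324.66 − 1446.66 = 878
C = 878 + 0.57(6732) = 878 + 3837.24 = 4715.24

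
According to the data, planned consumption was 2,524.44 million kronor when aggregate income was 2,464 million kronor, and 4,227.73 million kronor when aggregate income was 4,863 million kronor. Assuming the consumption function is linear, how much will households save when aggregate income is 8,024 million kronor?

MPC = (4227.73 − 2524.44)/(4863 − 2464) = 1703.29/2399 = 0.71
a = 2524.44 − 0.71(2464) = 2524.44 − 1749.44 = 775
C = 775 + 0.71(8024) = 6472.04
S = 8024 − 6472.04 = 1551.96

S = 1551.96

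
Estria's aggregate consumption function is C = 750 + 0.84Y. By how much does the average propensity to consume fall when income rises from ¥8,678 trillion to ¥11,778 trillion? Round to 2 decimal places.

At Y = 8678: C = 750 + 0.84(8678) = 8039.52, APC = 8039.52/8678 = 0.926
At Y = 11778: C = 10643.52, APC = 10643.52/11778 = 0.904
Fall in APC = 0.926 − 0.904 = 0.022 ≈ 0.02

ΔAPC = 0.02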